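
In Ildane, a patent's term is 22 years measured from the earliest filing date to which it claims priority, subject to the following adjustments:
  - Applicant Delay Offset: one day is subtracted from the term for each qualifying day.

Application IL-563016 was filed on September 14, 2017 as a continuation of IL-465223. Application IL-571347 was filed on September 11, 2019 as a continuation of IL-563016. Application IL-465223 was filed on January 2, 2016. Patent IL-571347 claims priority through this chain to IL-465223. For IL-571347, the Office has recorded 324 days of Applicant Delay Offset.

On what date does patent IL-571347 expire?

Earliest priority filing: 2 January 2016.
Base term: 2 January 2016 + 22 years → 2 January 2038.
Applicant Delay Offset: −324 days → 12 February 2037.

February 12, 2037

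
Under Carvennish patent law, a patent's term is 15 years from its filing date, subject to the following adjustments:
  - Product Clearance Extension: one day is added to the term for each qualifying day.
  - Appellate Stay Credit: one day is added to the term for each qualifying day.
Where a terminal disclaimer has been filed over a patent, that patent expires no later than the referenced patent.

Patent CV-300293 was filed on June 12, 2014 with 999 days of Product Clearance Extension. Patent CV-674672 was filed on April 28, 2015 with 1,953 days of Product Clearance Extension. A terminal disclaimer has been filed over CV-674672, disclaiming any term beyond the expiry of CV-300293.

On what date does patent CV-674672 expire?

Natural term of CV-674672:
  Base: filing + 15 years → 28 April 2030.
  Product Clearance Extension: +1953 days → 2 September 2035.
Expiry of referenced patent CV-300293:
  Base: filing + 15 years → 12 June 2029.
  Product Clearance Extension: +999 days → 7 March 2032.
Terminal disclaimer: CV-674672 expires on the earlier of 2 September 2035 and 7 March 2032.

March 7, 2032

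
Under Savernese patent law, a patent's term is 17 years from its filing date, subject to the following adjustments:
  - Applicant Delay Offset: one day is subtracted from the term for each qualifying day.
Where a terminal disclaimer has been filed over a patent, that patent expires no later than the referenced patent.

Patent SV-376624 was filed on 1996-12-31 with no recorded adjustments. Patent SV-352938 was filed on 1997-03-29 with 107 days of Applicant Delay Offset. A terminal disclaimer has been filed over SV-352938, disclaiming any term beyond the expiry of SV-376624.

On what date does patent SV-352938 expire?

Natural term of SV-352938:
  Base: filing + 17 years → 29 March 2014.
  Applicant Delay Offset: −107 days → 12 December 2013.
Expiry of referenced patent SV-376624:
  Base: filing + 17 years → 31 December 2013.
Terminal disclaimer: SV-352938 expires on the earlier of 12 December 2013 and 31 December 2013.

2013-12-12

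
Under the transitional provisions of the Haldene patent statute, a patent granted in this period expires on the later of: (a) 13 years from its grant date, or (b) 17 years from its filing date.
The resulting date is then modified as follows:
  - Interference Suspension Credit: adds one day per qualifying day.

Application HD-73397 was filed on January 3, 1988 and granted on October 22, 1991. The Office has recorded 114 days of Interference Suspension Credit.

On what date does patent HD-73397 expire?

April 27, 2005

(a) grant + 13 years → 22 October 2004.
(b) filing + 17 years → 3 January 2005.
Later of the two: 3 January 2005.
Interference Suspension Credit: +114 days → 27 April 2005.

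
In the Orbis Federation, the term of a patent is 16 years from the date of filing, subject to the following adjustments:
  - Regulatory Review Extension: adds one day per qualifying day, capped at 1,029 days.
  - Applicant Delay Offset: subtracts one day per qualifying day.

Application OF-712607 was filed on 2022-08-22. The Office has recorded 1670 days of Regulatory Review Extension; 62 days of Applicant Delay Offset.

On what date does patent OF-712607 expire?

Base term: filing date + 16 years → 22 August 2038.
Regulatory Review Extension: 1670 days claimed exceeds the 1029-day cap, so +1029 days → 16 June 2041.
Applicant Delay Offset: −62 days → 15 April 2041.

2041-04-15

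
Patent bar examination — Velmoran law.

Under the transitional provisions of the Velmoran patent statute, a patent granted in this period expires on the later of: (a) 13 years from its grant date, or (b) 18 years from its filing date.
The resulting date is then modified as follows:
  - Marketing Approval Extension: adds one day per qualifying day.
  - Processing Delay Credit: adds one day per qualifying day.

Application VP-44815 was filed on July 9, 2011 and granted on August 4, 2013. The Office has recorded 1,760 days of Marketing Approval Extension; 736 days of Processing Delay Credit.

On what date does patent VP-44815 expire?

(a) grant + 13 years → 4 August 2026.
(b) filing + 18 years → 9 July 2029.
Later of the two: 9 July 2029.
Marketing Approval Extension: +1760 days → 4 May 2034.
Processing Delay Credit: +736 days → 9 May 2036.

May 9, 2036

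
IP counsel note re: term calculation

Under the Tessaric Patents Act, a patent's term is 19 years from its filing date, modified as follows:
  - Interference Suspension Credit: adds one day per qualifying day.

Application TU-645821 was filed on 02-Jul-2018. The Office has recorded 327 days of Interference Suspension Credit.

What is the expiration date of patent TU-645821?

2038-05-25

Base term: filing date + 19 years → 2 July 2037.
Interference Suspension Credit: +327 days → 25 May 2038.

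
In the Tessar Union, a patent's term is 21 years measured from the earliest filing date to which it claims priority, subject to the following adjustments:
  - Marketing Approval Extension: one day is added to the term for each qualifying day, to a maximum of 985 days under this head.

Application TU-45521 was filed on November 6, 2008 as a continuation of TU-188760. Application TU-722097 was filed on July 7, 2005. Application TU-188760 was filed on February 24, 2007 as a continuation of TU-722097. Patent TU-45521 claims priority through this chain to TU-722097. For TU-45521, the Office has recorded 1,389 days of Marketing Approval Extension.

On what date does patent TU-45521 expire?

2029-03-18

Earliest priority filing: 7 July 2005.
Base term: 7 July 2005 + 21 years → 7 July 2026.
Marketing Approval Extension: 1389 days claimed exceeds the 985-day cap, so +985 days → 18 March 2029.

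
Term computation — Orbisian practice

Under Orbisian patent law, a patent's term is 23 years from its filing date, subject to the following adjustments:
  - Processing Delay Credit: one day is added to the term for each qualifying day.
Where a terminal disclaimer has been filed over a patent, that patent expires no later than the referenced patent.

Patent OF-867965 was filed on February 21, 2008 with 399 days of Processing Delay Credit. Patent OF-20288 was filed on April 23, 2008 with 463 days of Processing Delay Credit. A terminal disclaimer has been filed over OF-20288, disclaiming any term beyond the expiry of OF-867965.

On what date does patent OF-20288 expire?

Natural term of OF-20288:
  Base: filing + 23 years → 23 April 2031.
  Processing Delay Credit: +463 days → 29 July 2032.
Expiry of referenced patent OF-867965:
  Base: filing + 23 years → 21 February 2031.
  Processing Delay Credit: +399 days → 26 March 2032.
Terminal disclaimer: OF-20288 expires on the earlier of 29 July 2032 and 26 March 2032.

March 26, 2032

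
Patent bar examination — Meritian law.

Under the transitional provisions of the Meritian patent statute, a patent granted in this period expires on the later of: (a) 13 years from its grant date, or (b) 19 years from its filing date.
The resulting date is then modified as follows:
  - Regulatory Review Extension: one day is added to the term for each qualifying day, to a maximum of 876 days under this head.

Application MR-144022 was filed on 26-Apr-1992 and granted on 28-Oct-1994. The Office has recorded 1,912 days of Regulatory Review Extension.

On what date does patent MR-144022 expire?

(a) grant + 13 years → 28 October 2007.
(b) filing + 19 years → 26 April 2011.
Later of the two: 26 April 2011.
Regulatory Review Extension: 1912 days claimed exceeds the 876-day cap, so +876 days → 18 September 2013.

2013-09-18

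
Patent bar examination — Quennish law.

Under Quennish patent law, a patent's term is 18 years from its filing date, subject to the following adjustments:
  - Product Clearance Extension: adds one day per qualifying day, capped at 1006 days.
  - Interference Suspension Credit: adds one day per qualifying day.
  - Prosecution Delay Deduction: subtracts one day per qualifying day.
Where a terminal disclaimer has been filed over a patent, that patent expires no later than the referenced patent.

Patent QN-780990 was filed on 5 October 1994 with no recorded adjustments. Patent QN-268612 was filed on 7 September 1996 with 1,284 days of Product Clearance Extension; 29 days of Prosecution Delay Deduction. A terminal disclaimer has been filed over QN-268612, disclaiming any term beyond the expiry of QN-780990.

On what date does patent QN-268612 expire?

Natural term of QN-268612:
  Base: filing + 18 years → 7 September 2014.
  Product Clearance Extension: 1284 days claimed exceeds the 1006-day cap, so +1006 days → 9 June 2017.
  Prosecution Delay Deduction: −29 days → 11 May 2017.
Expiry of referenced patent QN-780990:
  Base: filing + 18 years → 5 October 2012.
Terminal disclaimer: QN-268612 expires on the earlier of 11 May 2017 and 5 October 2012.

2012-10-05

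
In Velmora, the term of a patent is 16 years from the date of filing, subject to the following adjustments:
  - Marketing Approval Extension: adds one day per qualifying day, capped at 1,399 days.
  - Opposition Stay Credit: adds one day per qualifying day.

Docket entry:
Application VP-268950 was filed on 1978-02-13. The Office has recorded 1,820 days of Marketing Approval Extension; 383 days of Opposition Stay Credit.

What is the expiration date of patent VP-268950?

Base term: filing date + 16 years → 13 February 1994.
Marketing Approval Extension: 1820 days claimed exceeds the 1399-day cap, so +1399 days → 13 December 1997.
Opposition Stay Credit: +383 days → 31 December 1998.

December 31, 1998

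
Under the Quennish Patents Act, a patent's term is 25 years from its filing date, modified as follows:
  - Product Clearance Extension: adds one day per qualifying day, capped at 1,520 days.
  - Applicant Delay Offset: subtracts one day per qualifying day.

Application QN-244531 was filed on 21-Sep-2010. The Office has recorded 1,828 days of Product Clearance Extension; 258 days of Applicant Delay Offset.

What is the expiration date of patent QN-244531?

Base term: filing date + 25 years → 21 September 2035.
Product Clearance Extension: 1828 days claimed exceeds the 1520-day cap, so +1520 days → 19 November 2039.
Applicant Delay Offset: −258 days → 6 March 2039.

March 6, 2039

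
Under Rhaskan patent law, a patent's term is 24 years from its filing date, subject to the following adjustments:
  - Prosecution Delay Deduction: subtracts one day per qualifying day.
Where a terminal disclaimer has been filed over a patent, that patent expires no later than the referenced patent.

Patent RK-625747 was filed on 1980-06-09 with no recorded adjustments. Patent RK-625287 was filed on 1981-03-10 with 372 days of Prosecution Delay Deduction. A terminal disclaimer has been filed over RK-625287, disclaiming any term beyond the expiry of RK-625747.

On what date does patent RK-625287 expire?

Natural term of RK-625287:
  Base: filing + 24 years → 10 March 2005.
  Prosecution Delay Deduction: −372 days → 3 March 2004.
Expiry of referenced patent RK-625747:
  Base: filing + 24 years → 9 June 2004.
Terminal disclaimer: RK-625287 expires on the earlier of 3 March 2004 and 9 June 2004.

March 3, 2004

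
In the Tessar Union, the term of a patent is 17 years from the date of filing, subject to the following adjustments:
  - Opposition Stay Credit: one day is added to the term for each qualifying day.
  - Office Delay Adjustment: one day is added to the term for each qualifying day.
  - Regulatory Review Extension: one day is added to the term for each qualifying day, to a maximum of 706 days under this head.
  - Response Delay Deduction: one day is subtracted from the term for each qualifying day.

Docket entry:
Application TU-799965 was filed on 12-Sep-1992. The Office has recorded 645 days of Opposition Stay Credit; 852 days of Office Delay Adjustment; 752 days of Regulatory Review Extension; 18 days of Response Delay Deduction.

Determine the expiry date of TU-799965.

September 6, 2015

Base term: filing date + 17 years → 12 September 2009.
Opposition Stay Credit: +645 days → 19 June 2011.
Office Delay Adjustment: +852 days → 18 October 2013.
Regulatory Review Extension: 752 days claimed exceeds the 706-day cap, so +706 days → 24 September 2015.
Response Delay Deduction: −18 days → 6 September 2015.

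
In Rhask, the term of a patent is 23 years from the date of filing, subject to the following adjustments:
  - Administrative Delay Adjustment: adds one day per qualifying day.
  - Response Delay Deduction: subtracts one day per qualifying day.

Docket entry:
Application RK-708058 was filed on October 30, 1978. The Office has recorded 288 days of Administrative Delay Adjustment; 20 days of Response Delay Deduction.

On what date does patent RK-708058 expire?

July 25, 2002

Base term: filing date + 23 years → 30 October 2001.
Administrative Delay Adjustment: +288 days → 14 August 2002.
Response Delay Deduction: −20 days → 25 July 2002.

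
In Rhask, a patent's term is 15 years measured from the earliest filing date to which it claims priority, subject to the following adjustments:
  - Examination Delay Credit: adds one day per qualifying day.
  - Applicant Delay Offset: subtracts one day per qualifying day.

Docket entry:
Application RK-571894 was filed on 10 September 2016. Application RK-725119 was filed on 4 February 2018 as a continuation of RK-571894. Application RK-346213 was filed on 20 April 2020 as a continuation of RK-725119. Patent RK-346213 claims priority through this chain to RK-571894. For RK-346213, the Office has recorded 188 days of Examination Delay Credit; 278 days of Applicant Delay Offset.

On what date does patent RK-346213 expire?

June 12, 2031

Earliest priority filing: 10 September 2016.
Base term: 10 September 2016 + 15 years → 10 September 2031.
Examination Delay Credit: +188 days → 16 March 2032.
Applicant Delay Offset: −278 days → 12 June 2031.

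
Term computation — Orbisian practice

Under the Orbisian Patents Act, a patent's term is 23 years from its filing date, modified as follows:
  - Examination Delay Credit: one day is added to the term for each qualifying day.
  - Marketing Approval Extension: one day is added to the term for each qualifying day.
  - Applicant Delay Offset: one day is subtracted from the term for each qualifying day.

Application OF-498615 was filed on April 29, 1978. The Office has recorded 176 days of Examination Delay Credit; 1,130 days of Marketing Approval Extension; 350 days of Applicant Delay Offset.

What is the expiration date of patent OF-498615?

Base term: filing date + 23 years → 29 April 2001.
Examination Delay Credit: +176 days → 22 October 2001.
Marketing Approval Extension: +1130 days → 25 November 2004.
Applicant Delay Offset: −350 days → 11 December 2003.

2003-12-11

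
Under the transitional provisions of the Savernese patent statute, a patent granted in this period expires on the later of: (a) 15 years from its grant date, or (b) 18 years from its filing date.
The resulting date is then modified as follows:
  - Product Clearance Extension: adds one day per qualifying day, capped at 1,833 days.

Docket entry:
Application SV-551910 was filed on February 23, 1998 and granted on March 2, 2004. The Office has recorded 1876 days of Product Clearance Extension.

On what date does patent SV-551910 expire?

March 8, 2024

(a) grant + 15 years → 2 March 2019.
(b) filing + 18 years → 23 February 2016.
Later of the two: 2 March 2019.
Product Clearance Extension: 1876 days claimed exceeds the 1833-day cap, so +1833 days → 8 March 2024.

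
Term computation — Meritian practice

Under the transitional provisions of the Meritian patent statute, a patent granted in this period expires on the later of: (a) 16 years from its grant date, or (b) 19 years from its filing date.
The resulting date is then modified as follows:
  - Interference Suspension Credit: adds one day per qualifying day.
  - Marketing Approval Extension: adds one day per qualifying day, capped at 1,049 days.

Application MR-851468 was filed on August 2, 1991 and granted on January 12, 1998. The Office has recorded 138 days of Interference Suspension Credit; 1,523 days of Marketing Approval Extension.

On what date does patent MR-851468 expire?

2017-04-13

(a) grant + 16 years → 12 January 2014.
(b) filing + 19 years → 2 August 2010.
Later of the two: 12 January 2014.
Interference Suspension Credit: +138 days → 30 May 2014.
Marketing Approval Extension: 1523 days claimed exceeds the 1049-day cap, so +1049 days → 13 April 2017.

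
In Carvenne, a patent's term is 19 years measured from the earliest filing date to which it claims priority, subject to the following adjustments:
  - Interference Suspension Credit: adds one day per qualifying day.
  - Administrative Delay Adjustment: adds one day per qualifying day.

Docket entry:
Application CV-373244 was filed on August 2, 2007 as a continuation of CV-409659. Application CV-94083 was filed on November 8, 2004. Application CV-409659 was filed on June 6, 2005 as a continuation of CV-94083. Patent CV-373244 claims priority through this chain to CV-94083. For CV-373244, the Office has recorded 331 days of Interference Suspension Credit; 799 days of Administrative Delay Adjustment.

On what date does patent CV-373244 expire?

Earliest priority filing: 8 November 2004.
Base term: 8 November 2004 + 19 years → 8 November 2023.
Interference Suspension Credit: +331 days → 4 October 2024.
Administrative Delay Adjustment: +799 days → 12 December 2026.

December 12, 2026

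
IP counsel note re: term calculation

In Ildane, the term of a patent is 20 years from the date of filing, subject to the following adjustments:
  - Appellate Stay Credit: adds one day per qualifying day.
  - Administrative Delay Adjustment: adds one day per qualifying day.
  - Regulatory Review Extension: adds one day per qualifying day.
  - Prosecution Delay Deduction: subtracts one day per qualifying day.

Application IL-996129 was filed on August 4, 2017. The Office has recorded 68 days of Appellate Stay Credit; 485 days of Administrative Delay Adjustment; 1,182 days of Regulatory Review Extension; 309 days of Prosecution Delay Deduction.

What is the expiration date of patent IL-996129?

Base term: filing date + 20 years → 4 August 2037.
Appellate Stay Credit: +68 days → 11 October 2037.
Administrative Delay Adjustment: +485 days → 8 February 2039.
Regulatory Review Extension: +1182 days → 5 May 2042.
Prosecution Delay Deduction: −309 days → 30 June 2041.

June 30, 2041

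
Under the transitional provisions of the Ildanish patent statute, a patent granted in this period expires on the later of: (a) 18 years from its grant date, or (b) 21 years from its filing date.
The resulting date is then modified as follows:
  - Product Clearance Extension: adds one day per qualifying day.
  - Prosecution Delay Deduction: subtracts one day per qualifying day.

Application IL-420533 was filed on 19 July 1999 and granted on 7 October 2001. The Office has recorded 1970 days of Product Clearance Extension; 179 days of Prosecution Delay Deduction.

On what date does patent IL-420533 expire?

June 14, 2025

(a) grant + 18 years → 7 October 2019.
(b) filing + 21 years → 19 July 2020.
Later of the two: 19 July 2020.
Product Clearance Extension: +1970 days → 10 December 2025.
Prosecution Delay Deduction: −179 days → 14 June 2025.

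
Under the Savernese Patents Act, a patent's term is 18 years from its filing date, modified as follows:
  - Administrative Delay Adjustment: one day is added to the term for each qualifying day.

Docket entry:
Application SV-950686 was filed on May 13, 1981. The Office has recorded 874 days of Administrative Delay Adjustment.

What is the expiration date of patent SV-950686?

2001-10-03

Base term: filing date + 18 years → 13 May 1999.
Administrative Delay Adjustment: +874 days → 3 October 2001.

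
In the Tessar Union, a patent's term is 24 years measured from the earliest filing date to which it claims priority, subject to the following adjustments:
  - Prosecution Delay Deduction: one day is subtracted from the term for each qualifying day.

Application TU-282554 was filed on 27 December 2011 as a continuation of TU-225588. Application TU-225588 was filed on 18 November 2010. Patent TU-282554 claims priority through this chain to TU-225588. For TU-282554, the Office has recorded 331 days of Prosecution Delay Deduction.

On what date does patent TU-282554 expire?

December 22, 2033

Earliest priority filing: 18 November 2010.
Base term: 18 November 2010 + 24 years → 18 November 2034.
Prosecution Delay Deduction: −331 days → 22 December 2033.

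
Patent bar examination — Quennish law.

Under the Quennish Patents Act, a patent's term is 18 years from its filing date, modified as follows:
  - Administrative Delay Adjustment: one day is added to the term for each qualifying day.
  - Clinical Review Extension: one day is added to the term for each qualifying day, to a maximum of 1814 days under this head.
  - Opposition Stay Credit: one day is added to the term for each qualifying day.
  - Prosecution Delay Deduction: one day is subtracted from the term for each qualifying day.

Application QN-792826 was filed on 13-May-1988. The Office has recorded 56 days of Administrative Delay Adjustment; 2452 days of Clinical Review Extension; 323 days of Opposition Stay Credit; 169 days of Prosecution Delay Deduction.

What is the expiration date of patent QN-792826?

November 27, 2011

Base term: filing date + 18 years → 13 May 2006.
Administrative Delay Adjustment: +56 days → 8 July 2006.
Clinical Review Extension: 2452 days claimed exceeds the 1814-day cap, so +1814 days → 26 June 2011.
Opposition Stay Credit: +323 days → 14 May 2012.
Prosecution Delay Deduction: −169 days → 27 November 2011.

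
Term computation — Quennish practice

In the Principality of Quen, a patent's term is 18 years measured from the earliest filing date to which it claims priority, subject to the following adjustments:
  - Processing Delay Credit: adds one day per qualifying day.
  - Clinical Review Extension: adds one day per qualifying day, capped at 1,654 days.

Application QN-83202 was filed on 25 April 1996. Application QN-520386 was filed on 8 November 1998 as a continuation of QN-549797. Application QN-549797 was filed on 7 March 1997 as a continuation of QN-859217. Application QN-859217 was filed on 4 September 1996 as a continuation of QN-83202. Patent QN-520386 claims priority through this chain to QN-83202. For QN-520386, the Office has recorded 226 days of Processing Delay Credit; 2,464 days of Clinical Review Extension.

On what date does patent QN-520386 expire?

Earliest priority filing: 25 April 1996.
Base term: 25 April 1996 + 18 years → 25 April 2014.
Processing Delay Credit: +226 days → 7 December 2014.
Clinical Review Extension: 2464 days claimed exceeds the 1654-day cap, so +1654 days → 18 June 2019.

2019-06-18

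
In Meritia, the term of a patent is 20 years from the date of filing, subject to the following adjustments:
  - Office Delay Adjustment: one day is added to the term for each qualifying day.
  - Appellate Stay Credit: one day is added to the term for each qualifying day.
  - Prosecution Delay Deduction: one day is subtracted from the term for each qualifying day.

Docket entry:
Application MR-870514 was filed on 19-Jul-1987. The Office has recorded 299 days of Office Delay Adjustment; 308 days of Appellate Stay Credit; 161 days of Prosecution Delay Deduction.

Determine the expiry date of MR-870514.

2008-10-07

Base term: filing date + 20 years → 19 July 2007.
Office Delay Adjustment: +299 days → 13 May 2008.
Appellate Stay Credit: +308 days → 17 March 2009.
Prosecution Delay Deduction: −161 days → 7 October 2008.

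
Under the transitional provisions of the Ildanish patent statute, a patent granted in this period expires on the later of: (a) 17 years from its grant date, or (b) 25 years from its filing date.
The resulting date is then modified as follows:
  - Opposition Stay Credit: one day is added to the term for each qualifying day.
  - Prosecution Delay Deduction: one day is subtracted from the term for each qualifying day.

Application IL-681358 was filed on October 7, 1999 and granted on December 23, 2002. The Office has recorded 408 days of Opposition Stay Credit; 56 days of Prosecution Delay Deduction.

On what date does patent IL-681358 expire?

(a) grant + 17 years → 23 December 2019.
(b) filing + 25 years → 7 October 2024.
Later of the two: 7 October 2024.
Opposition Stay Credit: +408 days → 19 November 2025.
Prosecution Delay Deduction: −56 days → 24 September 2025.

September 24, 2025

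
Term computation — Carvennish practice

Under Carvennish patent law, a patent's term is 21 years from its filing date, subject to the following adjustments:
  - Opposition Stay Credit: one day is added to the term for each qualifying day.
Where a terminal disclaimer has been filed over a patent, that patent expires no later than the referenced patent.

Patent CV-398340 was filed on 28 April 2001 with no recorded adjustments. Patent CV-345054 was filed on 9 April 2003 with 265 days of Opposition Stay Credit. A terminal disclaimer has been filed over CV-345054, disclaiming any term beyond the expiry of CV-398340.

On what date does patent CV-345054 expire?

April 28, 2022

Natural term of CV-345054:
  Base: filing + 21 years → 9 April 2024.
  Opposition Stay Credit: +265 days → 30 December 2024.
Expiry of referenced patent CV-398340:
  Base: filing + 21 years → 28 April 2022.
Terminal disclaimer: CV-345054 expires on the earlier of 30 December 2024 and 28 April 2022.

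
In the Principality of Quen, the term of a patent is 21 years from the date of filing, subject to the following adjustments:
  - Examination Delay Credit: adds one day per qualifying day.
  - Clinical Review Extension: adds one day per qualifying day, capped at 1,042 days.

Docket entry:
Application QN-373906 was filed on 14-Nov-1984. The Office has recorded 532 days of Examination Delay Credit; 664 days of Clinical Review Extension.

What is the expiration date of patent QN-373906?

Base term: filing date + 21 years → 14 November 2005.
Examination Delay Credit: +532 days → 30 April 2007.
Clinical Review Extension: 664 days (within the 1042-day cap) → +664 days → 22 February 2009.

February 22, 2009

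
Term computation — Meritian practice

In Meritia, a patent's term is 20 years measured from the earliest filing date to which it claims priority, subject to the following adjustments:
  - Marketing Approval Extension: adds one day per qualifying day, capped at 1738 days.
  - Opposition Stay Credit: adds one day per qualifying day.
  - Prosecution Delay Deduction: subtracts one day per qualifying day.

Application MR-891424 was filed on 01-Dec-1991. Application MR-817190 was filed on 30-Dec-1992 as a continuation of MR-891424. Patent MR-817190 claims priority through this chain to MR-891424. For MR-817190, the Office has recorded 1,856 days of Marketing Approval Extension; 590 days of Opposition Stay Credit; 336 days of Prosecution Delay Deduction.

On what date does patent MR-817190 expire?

Earliest priority filing: 1 December 1991.
Base term: 1 December 1991 + 20 years → 1 December 2011.
Marketing Approval Extension: 1856 days claimed exceeds the 1738-day cap, so +1738 days → 3 September 2016.
Opposition Stay Credit: +590 days → 16 April 2018.
Prosecution Delay Deduction: −336 days → 15 May 2017.

May 15, 2017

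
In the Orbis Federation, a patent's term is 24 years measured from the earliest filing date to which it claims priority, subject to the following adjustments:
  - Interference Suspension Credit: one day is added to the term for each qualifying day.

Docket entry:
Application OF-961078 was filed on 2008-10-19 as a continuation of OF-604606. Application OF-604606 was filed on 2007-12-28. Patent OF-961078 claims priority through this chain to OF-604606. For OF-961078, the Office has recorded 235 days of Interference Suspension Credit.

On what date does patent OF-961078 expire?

2032-08-19

Earliest priority filing: 28 December 2007.
Base term: 28 December 2007 + 24 years → 28 December 2031.
Interference Suspension Credit: +235 days → 19 August 2032.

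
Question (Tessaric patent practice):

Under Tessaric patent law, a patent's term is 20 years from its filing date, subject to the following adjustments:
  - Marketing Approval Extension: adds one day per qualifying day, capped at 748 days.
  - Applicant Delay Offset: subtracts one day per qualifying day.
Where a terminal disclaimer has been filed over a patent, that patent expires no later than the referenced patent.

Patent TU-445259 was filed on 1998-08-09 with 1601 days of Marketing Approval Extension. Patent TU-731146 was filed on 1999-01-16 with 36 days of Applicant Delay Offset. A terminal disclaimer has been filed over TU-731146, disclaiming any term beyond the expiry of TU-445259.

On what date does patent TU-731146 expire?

Natural term of TU-731146:
  Base: filing + 20 years → 16 January 2019.
  Applicant Delay Offset: −36 days → 11 December 2018.
Expiry of referenced patent TU-445259:
  Base: filing + 20 years → 9 August 2018.
  Marketing Approval Extension: 1601 days claimed exceeds the 748-day cap, so +748 days → 26 August 2020.
Terminal disclaimer: TU-731146 expires on the earlier of 11 December 2018 and 26 August 2020.

2018-12-11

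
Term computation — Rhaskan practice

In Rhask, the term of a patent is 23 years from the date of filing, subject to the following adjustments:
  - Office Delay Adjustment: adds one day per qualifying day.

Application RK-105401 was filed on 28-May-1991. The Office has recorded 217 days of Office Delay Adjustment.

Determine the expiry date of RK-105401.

December 31, 2014

Base term: filing date + 23 years → 28 May 2014.
Office Delay Adjustment: +217 days → 31 December 2014.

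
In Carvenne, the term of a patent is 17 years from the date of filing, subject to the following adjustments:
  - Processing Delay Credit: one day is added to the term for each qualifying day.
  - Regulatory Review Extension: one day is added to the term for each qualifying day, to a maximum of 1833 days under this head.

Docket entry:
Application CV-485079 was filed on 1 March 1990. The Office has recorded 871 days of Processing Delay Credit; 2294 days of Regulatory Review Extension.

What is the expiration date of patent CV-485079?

Base term: filing date + 17 years → 1 March 2007.
Processing Delay Credit: +871 days → 19 July 2009.
Regulatory Review Extension: 2294 days claimed exceeds the 1833-day cap, so +1833 days → 26 July 2014.

2014-07-26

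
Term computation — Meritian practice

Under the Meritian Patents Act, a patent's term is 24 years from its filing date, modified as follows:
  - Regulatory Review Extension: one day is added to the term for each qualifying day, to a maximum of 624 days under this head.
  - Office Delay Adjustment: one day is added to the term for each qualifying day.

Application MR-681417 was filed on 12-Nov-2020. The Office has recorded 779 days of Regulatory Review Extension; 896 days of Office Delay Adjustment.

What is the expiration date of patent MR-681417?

January 10, 2049

Base term: filing date + 24 years → 12 November 2044.
Regulatory Review Extension: 779 days claimed exceeds the 624-day cap, so +624 days → 29 July 2046.
Office Delay Adjustment: +896 days → 10 January 2049.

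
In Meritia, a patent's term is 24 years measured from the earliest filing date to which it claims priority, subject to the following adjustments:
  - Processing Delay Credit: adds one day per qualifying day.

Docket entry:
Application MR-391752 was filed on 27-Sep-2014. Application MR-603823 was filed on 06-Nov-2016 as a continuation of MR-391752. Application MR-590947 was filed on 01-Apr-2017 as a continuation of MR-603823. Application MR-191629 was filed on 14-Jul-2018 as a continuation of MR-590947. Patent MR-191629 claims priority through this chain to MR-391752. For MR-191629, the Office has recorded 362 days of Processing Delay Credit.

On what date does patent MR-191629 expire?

Earliest priority filing: 27 September 2014.
Base term: 27 September 2014 + 24 years → 27 September 2038.
Processing Delay Credit: +362 days → 24 September 2039.

2039-09-24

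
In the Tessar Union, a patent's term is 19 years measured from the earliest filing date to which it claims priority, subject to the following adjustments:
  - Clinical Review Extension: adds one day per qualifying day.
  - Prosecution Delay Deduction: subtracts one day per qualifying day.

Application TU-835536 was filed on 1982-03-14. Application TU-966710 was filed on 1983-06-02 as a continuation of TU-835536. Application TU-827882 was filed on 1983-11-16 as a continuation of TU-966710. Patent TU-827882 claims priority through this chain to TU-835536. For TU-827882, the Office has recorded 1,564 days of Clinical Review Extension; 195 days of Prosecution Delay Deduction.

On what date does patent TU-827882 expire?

Earliest priority filing: 14 March 1982.
Base term: 14 March 1982 + 19 years → 14 March 2001.
Clinical Review Extension: +1564 days → 25 June 2005.
Prosecution Delay Deduction: −195 days → 12 December 2004.

2004-12-12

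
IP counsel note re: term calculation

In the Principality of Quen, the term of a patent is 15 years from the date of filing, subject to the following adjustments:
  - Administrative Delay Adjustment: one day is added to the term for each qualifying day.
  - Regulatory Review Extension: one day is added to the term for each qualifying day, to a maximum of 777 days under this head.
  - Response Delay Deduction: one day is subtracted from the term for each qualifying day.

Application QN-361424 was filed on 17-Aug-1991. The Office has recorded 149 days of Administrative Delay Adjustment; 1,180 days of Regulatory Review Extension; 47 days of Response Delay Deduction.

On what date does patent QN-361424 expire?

January 12, 2009

Base term: filing date + 15 years → 17 August 2006.
Administrative Delay Adjustment: +149 days → 13 January 2007.
Regulatory Review Extension: 1180 days claimed exceeds the 777-day cap, so +777 days → 28 February 2009.
Response Delay Deduction: −47 days → 12 January 2009.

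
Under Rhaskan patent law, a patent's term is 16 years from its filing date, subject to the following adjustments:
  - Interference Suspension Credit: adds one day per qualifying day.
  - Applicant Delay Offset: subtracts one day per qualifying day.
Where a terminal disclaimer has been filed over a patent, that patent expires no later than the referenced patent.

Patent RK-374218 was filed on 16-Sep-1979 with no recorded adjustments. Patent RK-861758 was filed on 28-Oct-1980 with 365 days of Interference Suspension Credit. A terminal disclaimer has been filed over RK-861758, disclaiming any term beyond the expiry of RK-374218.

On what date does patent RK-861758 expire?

1995-09-16

Natural term of RK-861758:
  Base: filing + 16 years → 28 October 1996.
  Interference Suspension Credit: +365 days → 28 October 1997.
Expiry of referenced patent RK-374218:
  Base: filing + 16 years → 16 September 1995.
Terminal disclaimer: RK-861758 expires on the earlier of 28 October 1997 and 16 September 1995.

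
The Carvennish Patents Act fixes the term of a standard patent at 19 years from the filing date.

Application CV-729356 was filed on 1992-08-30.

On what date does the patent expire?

Filing date + 19 years → 30 August 2011.

2011-08-30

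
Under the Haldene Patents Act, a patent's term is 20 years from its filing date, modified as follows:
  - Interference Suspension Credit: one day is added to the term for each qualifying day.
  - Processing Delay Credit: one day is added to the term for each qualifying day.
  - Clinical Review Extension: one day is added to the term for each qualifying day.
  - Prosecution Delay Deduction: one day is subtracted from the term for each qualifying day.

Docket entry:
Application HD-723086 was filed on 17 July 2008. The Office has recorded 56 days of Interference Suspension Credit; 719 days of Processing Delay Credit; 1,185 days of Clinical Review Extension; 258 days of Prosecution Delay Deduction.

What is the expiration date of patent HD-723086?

2033-03-15

Base term: filing date + 20 years → 17 July 2028.
Interference Suspension Credit: +56 days → 11 September 2028.
Processing Delay Credit: +719 days → 31 August 2030.
Clinical Review Extension: +1185 days → 28 November 2033.
Prosecution Delay Deduction: −258 days → 15 March 2033.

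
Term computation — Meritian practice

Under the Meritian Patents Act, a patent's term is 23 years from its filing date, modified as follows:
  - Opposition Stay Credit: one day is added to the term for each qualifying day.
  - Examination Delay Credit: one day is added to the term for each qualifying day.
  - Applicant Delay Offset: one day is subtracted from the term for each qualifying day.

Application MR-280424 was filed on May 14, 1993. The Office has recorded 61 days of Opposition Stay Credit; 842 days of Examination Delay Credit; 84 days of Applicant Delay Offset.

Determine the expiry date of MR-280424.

2018-08-11

Base term: filing date + 23 years → 14 May 2016.
Opposition Stay Credit: +61 days → 14 July 2016.
Examination Delay Credit: +842 days → 3 November 2018.
Applicant Delay Offset: −84 days → 11 August 2018.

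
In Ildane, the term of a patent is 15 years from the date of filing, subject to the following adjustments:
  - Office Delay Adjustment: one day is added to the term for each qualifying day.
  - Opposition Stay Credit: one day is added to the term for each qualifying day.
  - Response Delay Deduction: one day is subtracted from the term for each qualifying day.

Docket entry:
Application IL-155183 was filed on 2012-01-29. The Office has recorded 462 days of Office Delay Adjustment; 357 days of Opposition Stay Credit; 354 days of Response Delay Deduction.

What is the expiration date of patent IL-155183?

Base term: filing date + 15 years → 29 January 2027.
Office Delay Adjustment: +462 days → 5 May 2028.
Opposition Stay Credit: +357 days → 27 April 2029.
Response Delay Deduction: −354 days → 8 May 2028.

May 8, 2028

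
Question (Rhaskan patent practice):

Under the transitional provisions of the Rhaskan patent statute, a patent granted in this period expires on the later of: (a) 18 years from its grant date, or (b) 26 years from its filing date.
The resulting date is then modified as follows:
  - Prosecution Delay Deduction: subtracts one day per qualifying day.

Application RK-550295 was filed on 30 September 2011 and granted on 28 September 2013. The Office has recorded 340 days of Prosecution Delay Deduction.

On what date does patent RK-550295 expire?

2036-10-25

(a) grant + 18 years → 28 September 2031.
(b) filing + 26 years → 30 September 2037.
Later of the two: 30 September 2037.
Prosecution Delay Deduction: −340 days → 25 October 2036.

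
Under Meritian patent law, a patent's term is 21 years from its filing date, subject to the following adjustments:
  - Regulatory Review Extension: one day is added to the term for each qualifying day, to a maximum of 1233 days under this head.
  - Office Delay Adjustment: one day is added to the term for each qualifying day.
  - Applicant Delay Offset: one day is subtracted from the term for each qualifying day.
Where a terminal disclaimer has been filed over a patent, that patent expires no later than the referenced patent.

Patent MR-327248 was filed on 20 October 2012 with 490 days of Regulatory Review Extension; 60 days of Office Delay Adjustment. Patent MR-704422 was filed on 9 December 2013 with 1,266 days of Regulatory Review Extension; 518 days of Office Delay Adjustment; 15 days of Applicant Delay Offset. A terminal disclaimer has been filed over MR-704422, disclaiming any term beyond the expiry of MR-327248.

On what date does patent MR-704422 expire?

Natural term of MR-704422:
  Base: filing + 21 years → 9 December 2034.
  Regulatory Review Extension: 1266 days claimed exceeds the 1233-day cap, so +1233 days → 25 April 2038.
  Office Delay Adjustment: +518 days → 25 September 2039.
  Applicant Delay Offset: −15 days → 10 September 2039.
Expiry of referenced patent MR-327248:
  Base: filing + 21 years → 20 October 2033.
  Regulatory Review Extension: 490 days (within the 1233-day cap) → +490 days → 22 February 2035.
  Office Delay Adjustment: +60 days → 23 April 2035.
Terminal disclaimer: MR-704422 expires on the earlier of 10 September 2039 and 23 April 2035.

April 23, 2035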